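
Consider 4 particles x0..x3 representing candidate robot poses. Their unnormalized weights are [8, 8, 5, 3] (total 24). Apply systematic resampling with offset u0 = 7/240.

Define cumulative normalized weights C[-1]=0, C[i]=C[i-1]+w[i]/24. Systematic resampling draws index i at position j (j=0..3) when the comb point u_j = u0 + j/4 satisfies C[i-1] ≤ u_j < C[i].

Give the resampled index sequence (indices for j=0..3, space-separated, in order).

0 0 1 2

C = [1/3, 2/3, 7/8, 1]
j=0: u_0=7/240 ∈ [0, 1/3) → index 0
j=1: u_1=67/240 ∈ [0, 1/3) → index 0
j=2: u_2=127/240 ∈ [1/3, 2/3) → index 1
j=3: u_3=187/240 ∈ [2/3, 7/8) → index 2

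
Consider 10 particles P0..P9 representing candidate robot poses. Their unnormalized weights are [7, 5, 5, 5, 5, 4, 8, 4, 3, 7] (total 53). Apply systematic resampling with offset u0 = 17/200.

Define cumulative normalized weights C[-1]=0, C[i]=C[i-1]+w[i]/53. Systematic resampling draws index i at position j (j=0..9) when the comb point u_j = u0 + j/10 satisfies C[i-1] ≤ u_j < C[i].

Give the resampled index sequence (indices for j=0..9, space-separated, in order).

C = [7/53, 12/53, 17/53, 22/53, 27/53, 31/53, 39/53, 43/53, 46/53, 1]
j=0: u_0=17/200 ∈ [0, 7/53) → index 0
j=1: u_1=37/200 ∈ [7/53, 12/53) → index 1
j=2: u_2=57/200 ∈ [12/53, 17/53) → index 2
j=3: u_3=77/200 ∈ [17/53, 22/53) → index 3
j=4: u_4=97/200 ∈ [22/53, 27/53) → index 4
j=5: u_5=117/200 ∈ [31/53, 39/53) → index 6
j=6: u_6=137/200 ∈ [31/53, 39/53) → index 6
j=7: u_7=157/200 ∈ [39/53, 43/53) → index 7
j=8: u_8=177/200 ∈ [46/53, 1) → index 9
j=9: u_9=197/200 ∈ [46/53, 1) → index 9

0 1 2 3 4 6 6 7 9 9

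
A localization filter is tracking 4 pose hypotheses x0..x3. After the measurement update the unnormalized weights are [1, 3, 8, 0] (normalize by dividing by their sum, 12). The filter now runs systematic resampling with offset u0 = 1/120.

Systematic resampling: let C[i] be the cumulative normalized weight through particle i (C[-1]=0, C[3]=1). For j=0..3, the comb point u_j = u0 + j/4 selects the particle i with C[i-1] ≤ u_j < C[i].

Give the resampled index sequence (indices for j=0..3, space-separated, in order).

0 1 2 2

C = [1/12, 1/3, 1, 1]
j=0: u_0=1/120 ∈ [0, 1/12) → index 0
j=1: u_1=31/120 ∈ [1/12, 1/3) → index 1
j=2: u_2=61/120 ∈ [1/3, 1) → index 2
j=3: u_3=91/120 ∈ [1/3, 1) → index 2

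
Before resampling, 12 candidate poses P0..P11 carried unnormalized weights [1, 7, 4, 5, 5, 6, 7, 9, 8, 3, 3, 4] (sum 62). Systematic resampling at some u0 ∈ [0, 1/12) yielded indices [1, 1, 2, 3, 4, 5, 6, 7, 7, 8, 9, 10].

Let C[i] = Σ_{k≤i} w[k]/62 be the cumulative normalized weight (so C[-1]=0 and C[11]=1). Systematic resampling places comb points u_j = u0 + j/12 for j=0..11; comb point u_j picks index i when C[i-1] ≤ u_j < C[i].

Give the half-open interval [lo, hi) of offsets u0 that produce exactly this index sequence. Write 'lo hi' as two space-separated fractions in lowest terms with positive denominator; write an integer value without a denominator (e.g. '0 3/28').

C = [1/62, 4/31, 6/31, 17/62, 11/31, 14/31, 35/62, 22/31, 26/31, 55/62, 29/31, 1]
j=0 picked index 1: u0 ∈ [1/62, 4/31)
j=1 picked index 1: u0 ∈ [-25/372, 17/372)
j=2 picked index 2: u0 ∈ [-7/186, 5/186)
j=3 picked index 3: u0 ∈ [-7/124, 3/124)
j=4 picked index 4: u0 ∈ [-11/186, 2/93)
j=5 picked index 5: u0 ∈ [-23/372, 13/372)
j=6 picked index 6: u0 ∈ [-3/62, 2/31)
j=7 picked index 7: u0 ∈ [-7/372, 47/372)
j=8 picked index 7: u0 ∈ [-19/186, 4/93)
j=9 picked index 8: u0 ∈ [-5/124, 11/124)
j=10 picked index 9: u0 ∈ [1/186, 5/93)
j=11 picked index 10: u0 ∈ [-11/372, 7/372)
intersection: [1/62, 7/372)

1/62 7/372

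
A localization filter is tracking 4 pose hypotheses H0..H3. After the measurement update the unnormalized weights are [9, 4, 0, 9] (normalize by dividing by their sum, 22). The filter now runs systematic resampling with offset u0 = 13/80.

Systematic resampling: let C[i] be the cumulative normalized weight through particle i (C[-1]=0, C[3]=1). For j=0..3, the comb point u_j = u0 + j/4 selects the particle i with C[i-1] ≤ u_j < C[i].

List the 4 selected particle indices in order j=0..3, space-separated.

0 1 3 3

C = [9/22, 13/22, 13/22, 1]
j=0: u_0=13/80 ∈ [0, 9/22) → index 0
j=1: u_1=33/80 ∈ [9/22, 13/22) → index 1
j=2: u_2=53/80 ∈ [13/22, 1) → index 3
j=3: u_3=73/80 ∈ [13/22, 1) → index 3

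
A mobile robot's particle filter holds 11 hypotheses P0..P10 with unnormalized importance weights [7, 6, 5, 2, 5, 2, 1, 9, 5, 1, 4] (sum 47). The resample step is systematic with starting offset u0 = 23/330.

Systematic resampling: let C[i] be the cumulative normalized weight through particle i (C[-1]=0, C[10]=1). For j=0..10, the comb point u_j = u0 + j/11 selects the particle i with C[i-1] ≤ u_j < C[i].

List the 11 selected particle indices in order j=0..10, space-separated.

C = [7/47, 13/47, 18/47, 20/47, 25/47, 27/47, 28/47, 37/47, 42/47, 43/47, 1]
j=0: u_0=23/330 ∈ [0, 7/47) → index 0
j=1: u_1=53/330 ∈ [7/47, 13/47) → index 1
j=2: u_2=83/330 ∈ [7/47, 13/47) → index 1
j=3: u_3=113/330 ∈ [13/47, 18/47) → index 2
j=4: u_4=13/30 ∈ [20/47, 25/47) → index 4
j=5: u_5=173/330 ∈ [20/47, 25/47) → index 4
j=6: u_6=203/330 ∈ [28/47, 37/47) → index 7
j=7: u_7=233/330 ∈ [28/47, 37/47) → index 7
j=8: u_8=263/330 ∈ [37/47, 42/47) → index 8
j=9: u_9=293/330 ∈ [37/47, 42/47) → index 8
j=10: u_10=323/330 ∈ [43/47, 1) → index 10

0 1 1 2 4 4 7 7 8 8 10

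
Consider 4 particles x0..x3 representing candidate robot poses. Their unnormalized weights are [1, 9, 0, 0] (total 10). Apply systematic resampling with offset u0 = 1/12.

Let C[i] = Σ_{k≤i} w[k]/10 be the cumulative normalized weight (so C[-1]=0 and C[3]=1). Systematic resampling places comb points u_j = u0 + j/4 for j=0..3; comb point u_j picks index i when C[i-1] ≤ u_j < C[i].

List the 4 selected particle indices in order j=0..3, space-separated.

0 1 1 1

C = [1/10, 1, 1, 1]
j=0: u_0=1/12 ∈ [0, 1/10) → index 0
j=1: u_1=1/3 ∈ [1/10, 1) → index 1
j=2: u_2=7/12 ∈ [1/10, 1) → index 1
j=3: u_3=5/6 ∈ [1/10, 1) → index 1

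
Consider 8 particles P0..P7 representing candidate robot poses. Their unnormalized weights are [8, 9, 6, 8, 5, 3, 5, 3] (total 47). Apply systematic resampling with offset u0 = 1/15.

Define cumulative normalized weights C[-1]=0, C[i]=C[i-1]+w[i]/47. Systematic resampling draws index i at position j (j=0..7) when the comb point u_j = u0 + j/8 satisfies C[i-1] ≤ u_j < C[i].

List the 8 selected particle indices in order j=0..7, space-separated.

C = [8/47, 17/47, 23/47, 31/47, 36/47, 39/47, 44/47, 1]
j=0: u_0=1/15 ∈ [0, 8/47) → index 0
j=1: u_1=23/120 ∈ [8/47, 17/47) → index 1
j=2: u_2=19/60 ∈ [8/47, 17/47) → index 1
j=3: u_3=53/120 ∈ [17/47, 23/47) → index 2
j=4: u_4=17/30 ∈ [23/47, 31/47) → index 3
j=5: u_5=83/120 ∈ [31/47, 36/47) → index 4
j=6: u_6=49/60 ∈ [36/47, 39/47) → index 5
j=7: u_7=113/120 ∈ [44/47, 1) → index 7

0 1 1 2 3 4 5 7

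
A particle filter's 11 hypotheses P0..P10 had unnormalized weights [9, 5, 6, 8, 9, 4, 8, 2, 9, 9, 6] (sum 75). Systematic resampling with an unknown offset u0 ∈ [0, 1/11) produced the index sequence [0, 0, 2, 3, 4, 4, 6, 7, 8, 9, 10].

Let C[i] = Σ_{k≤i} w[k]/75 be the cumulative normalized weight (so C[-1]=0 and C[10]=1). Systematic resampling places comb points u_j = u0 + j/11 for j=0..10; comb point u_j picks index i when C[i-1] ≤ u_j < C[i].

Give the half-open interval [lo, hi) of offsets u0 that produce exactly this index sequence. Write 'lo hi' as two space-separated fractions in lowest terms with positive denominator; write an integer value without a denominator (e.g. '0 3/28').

C = [3/25, 14/75, 4/15, 28/75, 37/75, 41/75, 49/75, 17/25, 4/5, 23/25, 1]
j=0 picked index 0: u0 ∈ [0, 3/25)
j=1 picked index 0: u0 ∈ [-1/11, 8/275)
j=2 picked index 2: u0 ∈ [4/825, 14/165)
j=3 picked index 3: u0 ∈ [-1/165, 83/825)
j=4 picked index 4: u0 ∈ [8/825, 107/825)
j=5 picked index 4: u0 ∈ [-67/825, 32/825)
j=6 picked index 6: u0 ∈ [1/825, 89/825)
j=7 picked index 7: u0 ∈ [14/825, 12/275)
j=8 picked index 8: u0 ∈ [-13/275, 4/55)
j=9 picked index 9: u0 ∈ [-1/55, 28/275)
j=10 picked index 10: u0 ∈ [3/275, 1/11)
intersection: [14/825, 8/275)

14/825 8/275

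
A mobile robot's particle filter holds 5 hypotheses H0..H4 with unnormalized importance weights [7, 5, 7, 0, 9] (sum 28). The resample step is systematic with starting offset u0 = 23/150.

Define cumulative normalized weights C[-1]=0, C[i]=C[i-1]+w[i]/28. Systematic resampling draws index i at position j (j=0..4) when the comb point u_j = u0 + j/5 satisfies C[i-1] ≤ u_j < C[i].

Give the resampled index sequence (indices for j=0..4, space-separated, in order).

C = [1/4, 3/7, 19/28, 19/28, 1]
j=0: u_0=23/150 ∈ [0, 1/4) → index 0
j=1: u_1=53/150 ∈ [1/4, 3/7) → index 1
j=2: u_2=83/150 ∈ [3/7, 19/28) → index 2
j=3: u_3=113/150 ∈ [19/28, 1) → index 4
j=4: u_4=143/150 ∈ [19/28, 1) → index 4

0 1 2 4 4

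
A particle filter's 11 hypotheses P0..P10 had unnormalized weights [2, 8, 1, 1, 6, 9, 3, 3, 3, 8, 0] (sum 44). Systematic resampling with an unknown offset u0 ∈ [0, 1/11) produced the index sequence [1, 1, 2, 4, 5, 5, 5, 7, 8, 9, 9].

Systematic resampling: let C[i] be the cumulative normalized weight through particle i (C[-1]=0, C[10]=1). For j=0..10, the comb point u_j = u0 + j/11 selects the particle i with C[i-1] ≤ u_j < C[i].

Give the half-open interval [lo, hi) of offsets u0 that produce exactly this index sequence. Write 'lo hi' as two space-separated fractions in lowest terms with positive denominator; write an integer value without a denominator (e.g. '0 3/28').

1/22 3/44

C = [1/22, 5/22, 1/4, 3/11, 9/22, 27/44, 15/22, 3/4, 9/11, 1, 1]
j=0 picked index 1: u0 ∈ [1/22, 5/22)
j=1 picked index 1: u0 ∈ [-1/22, 3/22)
j=2 picked index 2: u0 ∈ [1/22, 3/44)
j=3 picked index 4: u0 ∈ [0, 3/22)
j=4 picked index 5: u0 ∈ [1/22, 1/4)
j=5 picked index 5: u0 ∈ [-1/22, 7/44)
j=6 picked index 5: u0 ∈ [-3/22, 3/44)
j=7 picked index 7: u0 ∈ [1/22, 5/44)
j=8 picked index 8: u0 ∈ [1/44, 1/11)
j=9 picked index 9: u0 ∈ [0, 2/11)
j=10 picked index 9: u0 ∈ [-1/11, 1/11)
intersection: [1/22, 3/44)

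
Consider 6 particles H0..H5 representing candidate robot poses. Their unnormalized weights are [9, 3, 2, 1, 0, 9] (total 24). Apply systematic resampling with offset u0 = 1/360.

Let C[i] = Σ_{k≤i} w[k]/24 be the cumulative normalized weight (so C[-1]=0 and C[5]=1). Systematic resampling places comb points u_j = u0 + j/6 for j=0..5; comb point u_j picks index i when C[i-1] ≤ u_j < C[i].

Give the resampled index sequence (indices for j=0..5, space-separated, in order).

0 0 0 2 5 5

C = [3/8, 1/2, 7/12, 5/8, 5/8, 1]
j=0: u_0=1/360 ∈ [0, 3/8) → index 0
j=1: u_1=61/360 ∈ [0, 3/8) → index 0
j=2: u_2=121/360 ∈ [0, 3/8) → index 0
j=3: u_3=181/360 ∈ [1/2, 7/12) → index 2
j=4: u_4=241/360 ∈ [5/8, 1) → index 5
j=5: u_5=301/360 ∈ [5/8, 1) → index 5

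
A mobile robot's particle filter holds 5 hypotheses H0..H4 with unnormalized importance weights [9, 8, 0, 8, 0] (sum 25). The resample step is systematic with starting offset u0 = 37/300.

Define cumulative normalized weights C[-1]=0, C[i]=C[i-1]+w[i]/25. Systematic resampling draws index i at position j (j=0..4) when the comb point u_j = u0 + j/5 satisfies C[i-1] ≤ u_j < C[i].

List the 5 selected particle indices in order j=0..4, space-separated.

C = [9/25, 17/25, 17/25, 1, 1]
j=0: u_0=37/300 ∈ [0, 9/25) → index 0
j=1: u_1=97/300 ∈ [0, 9/25) → index 0
j=2: u_2=157/300 ∈ [9/25, 17/25) → index 1
j=3: u_3=217/300 ∈ [17/25, 1) → index 3
j=4: u_4=277/300 ∈ [17/25, 1) → index 3

0 0 1 3 3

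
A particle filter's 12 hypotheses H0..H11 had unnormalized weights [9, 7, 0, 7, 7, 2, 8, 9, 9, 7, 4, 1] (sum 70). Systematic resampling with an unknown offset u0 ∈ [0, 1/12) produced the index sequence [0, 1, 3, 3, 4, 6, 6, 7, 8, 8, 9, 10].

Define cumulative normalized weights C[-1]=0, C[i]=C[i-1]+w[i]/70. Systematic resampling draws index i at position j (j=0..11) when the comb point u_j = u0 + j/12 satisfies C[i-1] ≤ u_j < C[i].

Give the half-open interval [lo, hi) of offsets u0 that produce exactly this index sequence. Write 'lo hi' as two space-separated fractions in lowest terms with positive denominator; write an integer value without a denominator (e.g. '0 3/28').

C = [9/70, 8/35, 8/35, 23/70, 3/7, 16/35, 4/7, 7/10, 29/35, 13/14, 69/70, 1]
j=0 picked index 0: u0 ∈ [0, 9/70)
j=1 picked index 1: u0 ∈ [19/420, 61/420)
j=2 picked index 3: u0 ∈ [13/210, 17/105)
j=3 picked index 3: u0 ∈ [-3/140, 11/140)
j=4 picked index 4: u0 ∈ [-1/210, 2/21)
j=5 picked index 6: u0 ∈ [17/420, 13/84)
j=6 picked index 6: u0 ∈ [-3/70, 1/14)
j=7 picked index 7: u0 ∈ [-1/84, 7/60)
j=8 picked index 8: u0 ∈ [1/30, 17/105)
j=9 picked index 8: u0 ∈ [-1/20, 11/140)
j=10 picked index 9: u0 ∈ [-1/210, 2/21)
j=11 picked index 10: u0 ∈ [1/84, 29/420)
intersection: [13/210, 29/420)

13/210 29/420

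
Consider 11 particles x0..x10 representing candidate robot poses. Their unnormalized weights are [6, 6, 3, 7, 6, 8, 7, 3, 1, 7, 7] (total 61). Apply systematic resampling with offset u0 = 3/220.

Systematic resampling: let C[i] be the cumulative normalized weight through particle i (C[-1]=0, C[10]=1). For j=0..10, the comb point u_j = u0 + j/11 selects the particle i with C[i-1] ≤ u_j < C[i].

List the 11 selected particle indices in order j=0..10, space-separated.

C = [6/61, 12/61, 15/61, 22/61, 28/61, 36/61, 43/61, 46/61, 47/61, 54/61, 1]
j=0: u_0=3/220 ∈ [0, 6/61) → index 0
j=1: u_1=23/220 ∈ [6/61, 12/61) → index 1
j=2: u_2=43/220 ∈ [6/61, 12/61) → index 1
j=3: u_3=63/220 ∈ [15/61, 22/61) → index 3
j=4: u_4=83/220 ∈ [22/61, 28/61) → index 4
j=5: u_5=103/220 ∈ [28/61, 36/61) → index 5
j=6: u_6=123/220 ∈ [28/61, 36/61) → index 5
j=7: u_7=13/20 ∈ [36/61, 43/61) → index 6
j=8: u_8=163/220 ∈ [43/61, 46/61) → index 7
j=9: u_9=183/220 ∈ [47/61, 54/61) → index 9
j=10: u_10=203/220 ∈ [54/61, 1) → index 10

0 1 1 3 4 5 5 6 7 9 10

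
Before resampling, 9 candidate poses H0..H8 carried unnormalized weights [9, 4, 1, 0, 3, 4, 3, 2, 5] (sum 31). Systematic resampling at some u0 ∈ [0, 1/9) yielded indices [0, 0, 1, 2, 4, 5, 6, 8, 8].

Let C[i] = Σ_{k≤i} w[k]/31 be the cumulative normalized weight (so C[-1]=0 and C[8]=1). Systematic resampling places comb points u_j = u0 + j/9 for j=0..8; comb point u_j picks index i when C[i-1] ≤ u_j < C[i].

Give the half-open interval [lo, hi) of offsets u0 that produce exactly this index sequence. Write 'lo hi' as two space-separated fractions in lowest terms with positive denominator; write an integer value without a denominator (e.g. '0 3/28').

C = [9/31, 13/31, 14/31, 14/31, 17/31, 21/31, 24/31, 26/31, 1]
j=0 picked index 0: u0 ∈ [0, 9/31)
j=1 picked index 0: u0 ∈ [-1/9, 50/279)
j=2 picked index 1: u0 ∈ [19/279, 55/279)
j=3 picked index 2: u0 ∈ [8/93, 11/93)
j=4 picked index 4: u0 ∈ [2/279, 29/279)
j=5 picked index 5: u0 ∈ [-2/279, 34/279)
j=6 picked index 6: u0 ∈ [1/93, 10/93)
j=7 picked index 8: u0 ∈ [17/279, 2/9)
j=8 picked index 8: u0 ∈ [-14/279, 1/9)
intersection: [8/93, 29/279)

8/93 29/279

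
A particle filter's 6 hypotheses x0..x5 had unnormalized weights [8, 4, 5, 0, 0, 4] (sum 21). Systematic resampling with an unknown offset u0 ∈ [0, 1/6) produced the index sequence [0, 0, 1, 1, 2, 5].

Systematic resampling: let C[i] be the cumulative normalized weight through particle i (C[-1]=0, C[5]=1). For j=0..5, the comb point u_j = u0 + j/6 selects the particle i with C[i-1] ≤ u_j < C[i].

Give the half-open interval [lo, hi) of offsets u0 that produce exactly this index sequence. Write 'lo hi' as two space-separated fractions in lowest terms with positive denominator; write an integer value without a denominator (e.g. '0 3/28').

C = [8/21, 4/7, 17/21, 17/21, 17/21, 1]
j=0 picked index 0: u0 ∈ [0, 8/21)
j=1 picked index 0: u0 ∈ [-1/6, 3/14)
j=2 picked index 1: u0 ∈ [1/21, 5/21)
j=3 picked index 1: u0 ∈ [-5/42, 1/14)
j=4 picked index 2: u0 ∈ [-2/21, 1/7)
j=5 picked index 5: u0 ∈ [-1/42, 1/6)
intersection: [1/21, 1/14)

1/21 1/14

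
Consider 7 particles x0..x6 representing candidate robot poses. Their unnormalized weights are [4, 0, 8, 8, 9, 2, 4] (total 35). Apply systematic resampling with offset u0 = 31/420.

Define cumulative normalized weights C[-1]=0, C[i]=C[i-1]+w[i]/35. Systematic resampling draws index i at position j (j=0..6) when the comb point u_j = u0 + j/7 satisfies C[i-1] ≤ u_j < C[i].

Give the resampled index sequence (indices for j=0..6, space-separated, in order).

C = [4/35, 4/35, 12/35, 4/7, 29/35, 31/35, 1]
j=0: u_0=31/420 ∈ [0, 4/35) → index 0
j=1: u_1=13/60 ∈ [4/35, 12/35) → index 2
j=2: u_2=151/420 ∈ [12/35, 4/7) → index 3
j=3: u_3=211/420 ∈ [12/35, 4/7) → index 3
j=4: u_4=271/420 ∈ [4/7, 29/35) → index 4
j=5: u_5=331/420 ∈ [4/7, 29/35) → index 4
j=6: u_6=391/420 ∈ [31/35, 1) → index 6

0 2 3 3 4 4 6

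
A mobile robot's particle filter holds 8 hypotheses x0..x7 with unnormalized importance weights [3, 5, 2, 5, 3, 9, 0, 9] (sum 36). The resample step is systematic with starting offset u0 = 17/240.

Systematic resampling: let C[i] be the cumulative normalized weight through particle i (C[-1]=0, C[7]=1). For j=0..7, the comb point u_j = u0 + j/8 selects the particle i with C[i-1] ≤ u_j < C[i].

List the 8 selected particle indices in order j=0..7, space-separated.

C = [1/12, 2/9, 5/18, 5/12, 1/2, 3/4, 3/4, 1]
j=0: u_0=17/240 ∈ [0, 1/12) → index 0
j=1: u_1=47/240 ∈ [1/12, 2/9) → index 1
j=2: u_2=77/240 ∈ [5/18, 5/12) → index 3
j=3: u_3=107/240 ∈ [5/12, 1/2) → index 4
j=4: u_4=137/240 ∈ [1/2, 3/4) → index 5
j=5: u_5=167/240 ∈ [1/2, 3/4) → index 5
j=6: u_6=197/240 ∈ [3/4, 1) → index 7
j=7: u_7=227/240 ∈ [3/4, 1) → index 7

0 1 3 4 5 5 7 7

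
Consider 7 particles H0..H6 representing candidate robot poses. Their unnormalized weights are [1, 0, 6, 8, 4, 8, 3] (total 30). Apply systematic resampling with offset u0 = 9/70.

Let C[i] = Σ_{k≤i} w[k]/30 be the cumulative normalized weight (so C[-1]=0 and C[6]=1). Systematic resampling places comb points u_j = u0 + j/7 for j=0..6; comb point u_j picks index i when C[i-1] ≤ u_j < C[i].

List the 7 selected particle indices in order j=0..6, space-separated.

2 3 3 4 5 5 6

C = [1/30, 1/30, 7/30, 1/2, 19/30, 9/10, 1]
j=0: u_0=9/70 ∈ [1/30, 7/30) → index 2
j=1: u_1=19/70 ∈ [7/30, 1/2) → index 3
j=2: u_2=29/70 ∈ [7/30, 1/2) → index 3
j=3: u_3=39/70 ∈ [1/2, 19/30) → index 4
j=4: u_4=7/10 ∈ [19/30, 9/10) → index 5
j=5: u_5=59/70 ∈ [19/30, 9/10) → index 5
j=6: u_6=69/70 ∈ [9/10, 1) → index 6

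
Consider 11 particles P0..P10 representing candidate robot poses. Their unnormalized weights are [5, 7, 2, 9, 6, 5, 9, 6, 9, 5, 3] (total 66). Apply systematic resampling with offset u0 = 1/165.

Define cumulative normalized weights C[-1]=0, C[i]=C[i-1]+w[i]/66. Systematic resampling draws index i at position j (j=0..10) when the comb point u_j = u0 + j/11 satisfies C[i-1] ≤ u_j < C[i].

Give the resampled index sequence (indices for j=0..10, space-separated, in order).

0 1 2 3 4 5 6 6 7 8 9

C = [5/66, 2/11, 7/33, 23/66, 29/66, 17/33, 43/66, 49/66, 29/33, 21/22, 1]
j=0: u_0=1/165 ∈ [0, 5/66) → index 0
j=1: u_1=16/165 ∈ [5/66, 2/11) → index 1
j=2: u_2=31/165 ∈ [2/11, 7/33) → index 2
j=3: u_3=46/165 ∈ [7/33, 23/66) → index 3
j=4: u_4=61/165 ∈ [23/66, 29/66) → index 4
j=5: u_5=76/165 ∈ [29/66, 17/33) → index 5
j=6: u_6=91/165 ∈ [17/33, 43/66) → index 6
j=7: u_7=106/165 ∈ [17/33, 43/66) → index 6
j=8: u_8=11/15 ∈ [43/66, 49/66) → index 7
j=9: u_9=136/165 ∈ [49/66, 29/33) → index 8
j=10: u_10=151/165 ∈ [29/33, 21/22) → index 9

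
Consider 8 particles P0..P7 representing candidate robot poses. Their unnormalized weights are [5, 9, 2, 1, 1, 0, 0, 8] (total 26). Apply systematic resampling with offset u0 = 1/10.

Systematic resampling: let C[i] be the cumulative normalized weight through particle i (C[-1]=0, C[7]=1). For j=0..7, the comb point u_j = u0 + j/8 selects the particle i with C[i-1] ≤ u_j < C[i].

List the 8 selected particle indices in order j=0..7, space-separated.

0 1 1 1 2 7 7 7

C = [5/26, 7/13, 8/13, 17/26, 9/13, 9/13, 9/13, 1]
j=0: u_0=1/10 ∈ [0, 5/26) → index 0
j=1: u_1=9/40 ∈ [5/26, 7/13) → index 1
j=2: u_2=7/20 ∈ [5/26, 7/13) → index 1
j=3: u_3=19/40 ∈ [5/26, 7/13) → index 1
j=4: u_4=3/5 ∈ [7/13, 8/13) → index 2
j=5: u_5=29/40 ∈ [9/13, 1) → index 7
j=6: u_6=17/20 ∈ [9/13, 1) → index 7
j=7: u_7=39/40 ∈ [9/13, 1) → index 7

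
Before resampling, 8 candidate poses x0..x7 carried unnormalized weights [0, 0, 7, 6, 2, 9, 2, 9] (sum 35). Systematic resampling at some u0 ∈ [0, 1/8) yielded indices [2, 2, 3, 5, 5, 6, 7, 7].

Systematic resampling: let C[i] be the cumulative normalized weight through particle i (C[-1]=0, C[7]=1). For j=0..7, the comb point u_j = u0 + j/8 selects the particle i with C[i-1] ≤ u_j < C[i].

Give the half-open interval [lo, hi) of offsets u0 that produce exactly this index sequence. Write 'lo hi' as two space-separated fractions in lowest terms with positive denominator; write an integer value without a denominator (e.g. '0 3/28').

C = [0, 0, 1/5, 13/35, 3/7, 24/35, 26/35, 1]
j=0 picked index 2: u0 ∈ [0, 1/5)
j=1 picked index 2: u0 ∈ [-1/8, 3/40)
j=2 picked index 3: u0 ∈ [-1/20, 17/140)
j=3 picked index 5: u0 ∈ [3/56, 87/280)
j=4 picked index 5: u0 ∈ [-1/14, 13/70)
j=5 picked index 6: u0 ∈ [17/280, 33/280)
j=6 picked index 7: u0 ∈ [-1/140, 1/4)
j=7 picked index 7: u0 ∈ [-37/280, 1/8)
intersection: [17/280, 3/40)

17/280 3/40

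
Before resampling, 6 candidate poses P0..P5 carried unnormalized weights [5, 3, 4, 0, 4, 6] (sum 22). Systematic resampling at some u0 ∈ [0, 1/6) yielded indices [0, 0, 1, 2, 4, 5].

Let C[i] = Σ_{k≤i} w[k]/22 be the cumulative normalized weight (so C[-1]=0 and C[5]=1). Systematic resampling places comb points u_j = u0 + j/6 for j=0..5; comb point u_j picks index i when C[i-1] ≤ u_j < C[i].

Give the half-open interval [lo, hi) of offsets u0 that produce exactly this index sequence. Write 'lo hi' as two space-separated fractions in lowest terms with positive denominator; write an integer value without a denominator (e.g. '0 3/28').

C = [5/22, 4/11, 6/11, 6/11, 8/11, 1]
j=0 picked index 0: u0 ∈ [0, 5/22)
j=1 picked index 0: u0 ∈ [-1/6, 2/33)
j=2 picked index 1: u0 ∈ [-7/66, 1/33)
j=3 picked index 2: u0 ∈ [-3/22, 1/22)
j=4 picked index 4: u0 ∈ [-4/33, 2/33)
j=5 picked index 5: u0 ∈ [-7/66, 1/6)
intersection: [0, 1/33)

0 1/33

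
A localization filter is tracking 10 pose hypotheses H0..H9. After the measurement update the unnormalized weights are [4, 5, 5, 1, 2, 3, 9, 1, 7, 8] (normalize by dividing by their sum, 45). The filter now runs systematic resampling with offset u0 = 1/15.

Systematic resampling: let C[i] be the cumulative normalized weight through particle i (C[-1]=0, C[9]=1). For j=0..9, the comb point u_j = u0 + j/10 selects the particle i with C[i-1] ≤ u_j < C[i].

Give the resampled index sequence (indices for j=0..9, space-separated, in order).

C = [4/45, 1/5, 14/45, 1/3, 17/45, 4/9, 29/45, 2/3, 37/45, 1]
j=0: u_0=1/15 ∈ [0, 4/45) → index 0
j=1: u_1=1/6 ∈ [4/45, 1/5) → index 1
j=2: u_2=4/15 ∈ [1/5, 14/45) → index 2
j=3: u_3=11/30 ∈ [1/3, 17/45) → index 4
j=4: u_4=7/15 ∈ [4/9, 29/45) → index 6
j=5: u_5=17/30 ∈ [4/9, 29/45) → index 6
j=6: u_6=2/3 ∈ [2/3, 37/45) → index 8
j=7: u_7=23/30 ∈ [2/3, 37/45) → index 8
j=8: u_8=13/15 ∈ [37/45, 1) → index 9
j=9: u_9=29/30 ∈ [37/45, 1) → index 9

0 1 2 4 6 6 8 8 9 9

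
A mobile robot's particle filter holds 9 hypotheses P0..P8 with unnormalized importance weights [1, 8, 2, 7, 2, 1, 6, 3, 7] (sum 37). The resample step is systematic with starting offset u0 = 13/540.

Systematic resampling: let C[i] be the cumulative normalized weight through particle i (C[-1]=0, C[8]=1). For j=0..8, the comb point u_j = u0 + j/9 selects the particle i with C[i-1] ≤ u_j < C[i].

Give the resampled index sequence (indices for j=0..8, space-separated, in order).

C = [1/37, 9/37, 11/37, 18/37, 20/37, 21/37, 27/37, 30/37, 1]
j=0: u_0=13/540 ∈ [0, 1/37) → index 0
j=1: u_1=73/540 ∈ [1/37, 9/37) → index 1
j=2: u_2=133/540 ∈ [9/37, 11/37) → index 2
j=3: u_3=193/540 ∈ [11/37, 18/37) → index 3
j=4: u_4=253/540 ∈ [11/37, 18/37) → index 3
j=5: u_5=313/540 ∈ [21/37, 27/37) → index 6
j=6: u_6=373/540 ∈ [21/37, 27/37) → index 6
j=7: u_7=433/540 ∈ [27/37, 30/37) → index 7
j=8: u_8=493/540 ∈ [30/37, 1) → index 8

0 1 2 3 3 6 6 7 8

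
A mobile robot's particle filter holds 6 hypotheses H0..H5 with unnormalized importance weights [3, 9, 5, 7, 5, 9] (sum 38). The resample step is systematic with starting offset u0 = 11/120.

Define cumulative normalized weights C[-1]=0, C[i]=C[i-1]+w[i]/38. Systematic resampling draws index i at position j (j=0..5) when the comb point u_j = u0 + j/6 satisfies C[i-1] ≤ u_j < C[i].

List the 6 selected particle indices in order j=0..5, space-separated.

C = [3/38, 6/19, 17/38, 12/19, 29/38, 1]
j=0: u_0=11/120 ∈ [3/38, 6/19) → index 1
j=1: u_1=31/120 ∈ [3/38, 6/19) → index 1
j=2: u_2=17/40 ∈ [6/19, 17/38) → index 2
j=3: u_3=71/120 ∈ [17/38, 12/19) → index 3
j=4: u_4=91/120 ∈ [12/19, 29/38) → index 4
j=5: u_5=37/40 ∈ [29/38, 1) → index 5

1 1 2 3 4 5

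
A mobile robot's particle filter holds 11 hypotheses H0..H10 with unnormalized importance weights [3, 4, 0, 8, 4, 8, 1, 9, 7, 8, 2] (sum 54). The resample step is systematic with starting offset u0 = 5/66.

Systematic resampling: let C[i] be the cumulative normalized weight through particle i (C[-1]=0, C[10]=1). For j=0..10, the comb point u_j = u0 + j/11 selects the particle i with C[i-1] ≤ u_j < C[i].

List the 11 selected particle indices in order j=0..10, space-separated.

1 3 3 4 5 7 7 8 8 9 10

C = [1/18, 7/54, 7/54, 5/18, 19/54, 1/2, 14/27, 37/54, 22/27, 26/27, 1]
j=0: u_0=5/66 ∈ [1/18, 7/54) → index 1
j=1: u_1=1/6 ∈ [7/54, 5/18) → index 3
j=2: u_2=17/66 ∈ [7/54, 5/18) → index 3
j=3: u_3=23/66 ∈ [5/18, 19/54) → index 4
j=4: u_4=29/66 ∈ [19/54, 1/2) → index 5
j=5: u_5=35/66 ∈ [14/27, 37/54) → index 7
j=6: u_6=41/66 ∈ [14/27, 37/54) → index 7
j=7: u_7=47/66 ∈ [37/54, 22/27) → index 8
j=8: u_8=53/66 ∈ [37/54, 22/27) → index 8
j=9: u_9=59/66 ∈ [22/27, 26/27) → index 9
j=10: u_10=65/66 ∈ [26/27, 1) → index 10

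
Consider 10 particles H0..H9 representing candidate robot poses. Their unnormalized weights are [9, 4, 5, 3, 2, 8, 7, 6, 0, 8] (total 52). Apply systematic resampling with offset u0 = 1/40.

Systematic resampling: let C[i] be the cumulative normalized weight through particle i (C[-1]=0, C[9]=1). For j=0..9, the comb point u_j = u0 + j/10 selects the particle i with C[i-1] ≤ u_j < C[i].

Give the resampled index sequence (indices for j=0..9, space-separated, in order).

0 0 1 2 4 5 6 6 7 9

C = [9/52, 1/4, 9/26, 21/52, 23/52, 31/52, 19/26, 11/13, 11/13, 1]
j=0: u_0=1/40 ∈ [0, 9/52) → index 0
j=1: u_1=1/8 ∈ [0, 9/52) → index 0
j=2: u_2=9/40 ∈ [9/52, 1/4) → index 1
j=3: u_3=13/40 ∈ [1/4, 9/26) → index 2
j=4: u_4=17/40 ∈ [21/52, 23/52) → index 4
j=5: u_5=21/40 ∈ [23/52, 31/52) → index 5
j=6: u_6=5/8 ∈ [31/52, 19/26) → index 6
j=7: u_7=29/40 ∈ [31/52, 19/26) → index 6
j=8: u_8=33/40 ∈ [19/26, 11/13) → index 7
j=9: u_9=37/40 ∈ [11/13, 1) → index 9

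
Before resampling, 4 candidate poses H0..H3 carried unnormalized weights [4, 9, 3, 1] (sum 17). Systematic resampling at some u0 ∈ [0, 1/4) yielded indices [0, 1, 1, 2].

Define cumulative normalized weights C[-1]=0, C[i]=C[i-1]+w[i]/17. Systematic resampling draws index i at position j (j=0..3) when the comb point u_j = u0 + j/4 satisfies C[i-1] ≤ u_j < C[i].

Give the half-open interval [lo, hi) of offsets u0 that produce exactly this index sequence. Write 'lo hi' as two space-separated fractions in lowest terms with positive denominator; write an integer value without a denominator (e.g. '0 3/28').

C = [4/17, 13/17, 16/17, 1]
j=0 picked index 0: u0 ∈ [0, 4/17)
j=1 picked index 1: u0 ∈ [-1/68, 35/68)
j=2 picked index 1: u0 ∈ [-9/34, 9/34)
j=3 picked index 2: u0 ∈ [1/68, 13/68)
intersection: [1/68, 13/68)

1/68 13/68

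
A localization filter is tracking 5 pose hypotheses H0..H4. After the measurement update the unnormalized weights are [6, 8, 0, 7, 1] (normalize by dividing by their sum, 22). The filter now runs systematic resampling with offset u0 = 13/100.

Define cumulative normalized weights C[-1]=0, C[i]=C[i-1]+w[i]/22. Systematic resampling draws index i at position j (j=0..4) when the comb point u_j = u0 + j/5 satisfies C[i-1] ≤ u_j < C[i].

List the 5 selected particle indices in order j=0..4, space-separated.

C = [3/11, 7/11, 7/11, 21/22, 1]
j=0: u_0=13/100 ∈ [0, 3/11) → index 0
j=1: u_1=33/100 ∈ [3/11, 7/11) → index 1
j=2: u_2=53/100 ∈ [3/11, 7/11) → index 1
j=3: u_3=73/100 ∈ [7/11, 21/22) → index 3
j=4: u_4=93/100 ∈ [7/11, 21/22) → index 3

0 1 1 3 3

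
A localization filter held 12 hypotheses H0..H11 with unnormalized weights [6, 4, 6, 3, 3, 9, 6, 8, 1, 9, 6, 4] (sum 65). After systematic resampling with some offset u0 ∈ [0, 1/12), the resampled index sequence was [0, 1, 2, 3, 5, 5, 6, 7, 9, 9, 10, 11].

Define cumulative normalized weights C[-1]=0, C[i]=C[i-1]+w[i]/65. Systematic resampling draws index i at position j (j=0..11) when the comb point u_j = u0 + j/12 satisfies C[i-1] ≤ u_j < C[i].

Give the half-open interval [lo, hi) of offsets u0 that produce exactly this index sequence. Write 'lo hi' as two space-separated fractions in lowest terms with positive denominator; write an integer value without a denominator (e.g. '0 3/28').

C = [6/65, 2/13, 16/65, 19/65, 22/65, 31/65, 37/65, 9/13, 46/65, 11/13, 61/65, 1]
j=0 picked index 0: u0 ∈ [0, 6/65)
j=1 picked index 1: u0 ∈ [7/780, 11/156)
j=2 picked index 2: u0 ∈ [-1/78, 31/390)
j=3 picked index 3: u0 ∈ [-1/260, 11/260)
j=4 picked index 5: u0 ∈ [1/195, 28/195)
j=5 picked index 5: u0 ∈ [-61/780, 47/780)
j=6 picked index 6: u0 ∈ [-3/130, 9/130)
j=7 picked index 7: u0 ∈ [-11/780, 17/156)
j=8 picked index 9: u0 ∈ [8/195, 7/39)
j=9 picked index 9: u0 ∈ [-11/260, 5/52)
j=10 picked index 10: u0 ∈ [1/78, 41/390)
j=11 picked index 11: u0 ∈ [17/780, 1/12)
intersection: [8/195, 11/260)

8/195 11/260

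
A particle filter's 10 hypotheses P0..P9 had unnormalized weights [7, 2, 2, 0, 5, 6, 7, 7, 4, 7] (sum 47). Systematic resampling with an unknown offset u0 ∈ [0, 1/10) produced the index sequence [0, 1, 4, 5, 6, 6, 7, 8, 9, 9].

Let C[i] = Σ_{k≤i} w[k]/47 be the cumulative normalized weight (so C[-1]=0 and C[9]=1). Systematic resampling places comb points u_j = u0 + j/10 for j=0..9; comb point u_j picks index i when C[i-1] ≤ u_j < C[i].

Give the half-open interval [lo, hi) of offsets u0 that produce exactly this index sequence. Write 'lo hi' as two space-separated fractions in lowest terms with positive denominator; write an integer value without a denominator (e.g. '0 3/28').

C = [7/47, 9/47, 11/47, 11/47, 16/47, 22/47, 29/47, 36/47, 40/47, 1]
j=0 picked index 0: u0 ∈ [0, 7/47)
j=1 picked index 1: u0 ∈ [23/470, 43/470)
j=2 picked index 4: u0 ∈ [8/235, 33/235)
j=3 picked index 5: u0 ∈ [19/470, 79/470)
j=4 picked index 6: u0 ∈ [16/235, 51/235)
j=5 picked index 6: u0 ∈ [-3/94, 11/94)
j=6 picked index 7: u0 ∈ [4/235, 39/235)
j=7 picked index 8: u0 ∈ [31/470, 71/470)
j=8 picked index 9: u0 ∈ [12/235, 1/5)
j=9 picked index 9: u0 ∈ [-23/470, 1/10)
intersection: [16/235, 43/470)

16/235 43/470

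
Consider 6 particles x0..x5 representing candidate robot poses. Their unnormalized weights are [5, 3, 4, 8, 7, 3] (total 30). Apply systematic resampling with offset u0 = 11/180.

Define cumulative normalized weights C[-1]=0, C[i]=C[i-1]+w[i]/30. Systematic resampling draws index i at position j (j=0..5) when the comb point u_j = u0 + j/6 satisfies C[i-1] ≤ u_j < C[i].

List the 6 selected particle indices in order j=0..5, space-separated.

0 1 2 3 4 4

C = [1/6, 4/15, 2/5, 2/3, 9/10, 1]
j=0: u_0=11/180 ∈ [0, 1/6) → index 0
j=1: u_1=41/180 ∈ [1/6, 4/15) → index 1
j=2: u_2=71/180 ∈ [4/15, 2/5) → index 2
j=3: u_3=101/180 ∈ [2/5, 2/3) → index 3
j=4: u_4=131/180 ∈ [2/3, 9/10) → index 4
j=5: u_5=161/180 ∈ [2/3, 9/10) → index 4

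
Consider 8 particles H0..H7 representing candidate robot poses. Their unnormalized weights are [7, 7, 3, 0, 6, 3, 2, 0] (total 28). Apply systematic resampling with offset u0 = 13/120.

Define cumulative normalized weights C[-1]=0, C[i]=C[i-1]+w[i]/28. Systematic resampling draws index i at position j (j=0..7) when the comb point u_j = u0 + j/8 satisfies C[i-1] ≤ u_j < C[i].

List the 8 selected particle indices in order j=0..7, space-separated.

0 0 1 1 4 4 5 6

C = [1/4, 1/2, 17/28, 17/28, 23/28, 13/14, 1, 1]
j=0: u_0=13/120 ∈ [0, 1/4) → index 0
j=1: u_1=7/30 ∈ [0, 1/4) → index 0
j=2: u_2=43/120 ∈ [1/4, 1/2) → index 1
j=3: u_3=29/60 ∈ [1/4, 1/2) → index 1
j=4: u_4=73/120 ∈ [17/28, 23/28) → index 4
j=5: u_5=11/15 ∈ [17/28, 23/28) → index 4
j=6: u_6=103/120 ∈ [23/28, 13/14) → index 5
j=7: u_7=59/60 ∈ [13/14, 1) → index 6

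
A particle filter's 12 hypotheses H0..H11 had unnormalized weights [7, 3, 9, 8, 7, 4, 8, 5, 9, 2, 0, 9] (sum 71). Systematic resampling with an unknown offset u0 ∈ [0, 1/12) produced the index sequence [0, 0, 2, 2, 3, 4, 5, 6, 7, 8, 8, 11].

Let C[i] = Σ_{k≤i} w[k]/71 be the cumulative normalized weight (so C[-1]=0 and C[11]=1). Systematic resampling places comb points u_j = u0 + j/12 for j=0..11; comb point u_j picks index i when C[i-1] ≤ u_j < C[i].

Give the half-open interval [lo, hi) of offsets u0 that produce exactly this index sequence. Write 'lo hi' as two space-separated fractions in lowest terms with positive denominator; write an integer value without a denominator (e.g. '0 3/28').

0 5/426

C = [7/71, 10/71, 19/71, 27/71, 34/71, 38/71, 46/71, 51/71, 60/71, 62/71, 62/71, 1]
j=0 picked index 0: u0 ∈ [0, 7/71)
j=1 picked index 0: u0 ∈ [-1/12, 13/852)
j=2 picked index 2: u0 ∈ [-11/426, 43/426)
j=3 picked index 2: u0 ∈ [-31/284, 5/284)
j=4 picked index 3: u0 ∈ [-14/213, 10/213)
j=5 picked index 4: u0 ∈ [-31/852, 53/852)
j=6 picked index 5: u0 ∈ [-3/142, 5/142)
j=7 picked index 6: u0 ∈ [-41/852, 55/852)
j=8 picked index 7: u0 ∈ [-4/213, 11/213)
j=9 picked index 8: u0 ∈ [-9/284, 27/284)
j=10 picked index 8: u0 ∈ [-49/426, 5/426)
j=11 picked index 11: u0 ∈ [-37/852, 1/12)
intersection: [0, 5/426)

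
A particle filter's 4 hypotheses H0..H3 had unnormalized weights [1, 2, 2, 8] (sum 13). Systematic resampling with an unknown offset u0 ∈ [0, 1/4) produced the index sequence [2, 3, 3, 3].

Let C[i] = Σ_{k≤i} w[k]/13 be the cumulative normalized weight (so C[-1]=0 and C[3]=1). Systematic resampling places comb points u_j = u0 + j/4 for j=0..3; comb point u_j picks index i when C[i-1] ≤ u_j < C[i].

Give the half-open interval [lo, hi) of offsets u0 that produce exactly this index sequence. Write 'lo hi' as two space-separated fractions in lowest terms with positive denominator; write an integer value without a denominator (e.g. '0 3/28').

3/13 1/4

C = [1/13, 3/13, 5/13, 1]
j=0 picked index 2: u0 ∈ [3/13, 5/13)
j=1 picked index 3: u0 ∈ [7/52, 3/4)
j=2 picked index 3: u0 ∈ [-3/26, 1/2)
j=3 picked index 3: u0 ∈ [-19/52, 1/4)
intersection: [3/13, 1/4)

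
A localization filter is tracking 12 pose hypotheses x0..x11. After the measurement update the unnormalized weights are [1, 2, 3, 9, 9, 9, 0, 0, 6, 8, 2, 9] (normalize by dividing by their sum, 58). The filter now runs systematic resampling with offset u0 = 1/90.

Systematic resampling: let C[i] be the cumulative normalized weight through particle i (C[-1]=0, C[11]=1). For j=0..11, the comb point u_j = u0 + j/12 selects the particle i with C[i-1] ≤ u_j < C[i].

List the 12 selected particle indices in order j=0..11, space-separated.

0 2 3 4 4 5 5 8 9 9 10 11

C = [1/58, 3/58, 3/29, 15/58, 12/29, 33/58, 33/58, 33/58, 39/58, 47/58, 49/58, 1]
j=0: u_0=1/90 ∈ [0, 1/58) → index 0
j=1: u_1=17/180 ∈ [3/58, 3/29) → index 2
j=2: u_2=8/45 ∈ [3/29, 15/58) → index 3
j=3: u_3=47/180 ∈ [15/58, 12/29) → index 4
j=4: u_4=31/90 ∈ [15/58, 12/29) → index 4
j=5: u_5=77/180 ∈ [12/29, 33/58) → index 5
j=6: u_6=23/45 ∈ [12/29, 33/58) → index 5
j=7: u_7=107/180 ∈ [33/58, 39/58) → index 8
j=8: u_8=61/90 ∈ [39/58, 47/58) → index 9
j=9: u_9=137/180 ∈ [39/58, 47/58) → index 9
j=10: u_10=38/45 ∈ [47/58, 49/58) → index 10
j=11: u_11=167/180 ∈ [49/58, 1) → index 11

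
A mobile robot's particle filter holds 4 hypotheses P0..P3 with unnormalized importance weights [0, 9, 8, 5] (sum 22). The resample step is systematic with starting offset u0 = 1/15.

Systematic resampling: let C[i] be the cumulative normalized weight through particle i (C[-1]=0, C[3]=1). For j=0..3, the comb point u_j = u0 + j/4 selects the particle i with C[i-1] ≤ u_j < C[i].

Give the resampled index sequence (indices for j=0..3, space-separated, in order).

C = [0, 9/22, 17/22, 1]
j=0: u_0=1/15 ∈ [0, 9/22) → index 1
j=1: u_1=19/60 ∈ [0, 9/22) → index 1
j=2: u_2=17/30 ∈ [9/22, 17/22) → index 2
j=3: u_3=49/60 ∈ [17/22, 1) → index 3

1 1 2 3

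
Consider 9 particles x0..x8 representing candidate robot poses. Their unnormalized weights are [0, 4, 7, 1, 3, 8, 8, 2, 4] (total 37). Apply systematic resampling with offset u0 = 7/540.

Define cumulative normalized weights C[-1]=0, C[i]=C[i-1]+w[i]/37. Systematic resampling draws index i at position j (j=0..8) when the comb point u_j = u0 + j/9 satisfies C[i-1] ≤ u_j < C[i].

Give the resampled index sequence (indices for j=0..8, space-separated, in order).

C = [0, 4/37, 11/37, 12/37, 15/37, 23/37, 31/37, 33/37, 1]
j=0: u_0=7/540 ∈ [0, 4/37) → index 1
j=1: u_1=67/540 ∈ [4/37, 11/37) → index 2
j=2: u_2=127/540 ∈ [4/37, 11/37) → index 2
j=3: u_3=187/540 ∈ [12/37, 15/37) → index 4
j=4: u_4=247/540 ∈ [15/37, 23/37) → index 5
j=5: u_5=307/540 ∈ [15/37, 23/37) → index 5
j=6: u_6=367/540 ∈ [23/37, 31/37) → index 6
j=7: u_7=427/540 ∈ [23/37, 31/37) → index 6
j=8: u_8=487/540 ∈ [33/37, 1) → index 8

1 2 2 4 5 5 6 6 8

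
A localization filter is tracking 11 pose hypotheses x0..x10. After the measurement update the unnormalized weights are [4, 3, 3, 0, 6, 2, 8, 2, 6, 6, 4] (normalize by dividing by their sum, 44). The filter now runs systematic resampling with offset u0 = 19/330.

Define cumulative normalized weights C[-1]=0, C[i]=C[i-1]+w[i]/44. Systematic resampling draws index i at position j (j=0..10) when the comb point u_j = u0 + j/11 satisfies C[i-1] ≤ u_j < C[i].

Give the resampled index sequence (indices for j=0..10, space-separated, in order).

0 1 4 4 6 6 7 8 9 9 10

C = [1/11, 7/44, 5/22, 5/22, 4/11, 9/22, 13/22, 7/11, 17/22, 10/11, 1]
j=0: u_0=19/330 ∈ [0, 1/11) → index 0
j=1: u_1=49/330 ∈ [1/11, 7/44) → index 1
j=2: u_2=79/330 ∈ [5/22, 4/11) → index 4
j=3: u_3=109/330 ∈ [5/22, 4/11) → index 4
j=4: u_4=139/330 ∈ [9/22, 13/22) → index 6
j=5: u_5=169/330 ∈ [9/22, 13/22) → index 6
j=6: u_6=199/330 ∈ [13/22, 7/11) → index 7
j=7: u_7=229/330 ∈ [7/11, 17/22) → index 8
j=8: u_8=259/330 ∈ [17/22, 10/11) → index 9
j=9: u_9=289/330 ∈ [17/22, 10/11) → index 9
j=10: u_10=29/30 ∈ [10/11, 1) → index 10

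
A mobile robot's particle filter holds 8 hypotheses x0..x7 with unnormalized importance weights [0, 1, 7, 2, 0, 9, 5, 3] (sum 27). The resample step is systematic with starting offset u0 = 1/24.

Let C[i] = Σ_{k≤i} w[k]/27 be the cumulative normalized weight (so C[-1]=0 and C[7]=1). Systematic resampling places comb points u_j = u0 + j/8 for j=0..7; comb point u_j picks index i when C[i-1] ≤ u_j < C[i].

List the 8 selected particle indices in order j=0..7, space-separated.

2 2 2 5 5 5 6 7

C = [0, 1/27, 8/27, 10/27, 10/27, 19/27, 8/9, 1]
j=0: u_0=1/24 ∈ [1/27, 8/27) → index 2
j=1: u_1=1/6 ∈ [1/27, 8/27) → index 2
j=2: u_2=7/24 ∈ [1/27, 8/27) → index 2
j=3: u_3=5/12 ∈ [10/27, 19/27) → index 5
j=4: u_4=13/24 ∈ [10/27, 19/27) → index 5
j=5: u_5=2/3 ∈ [10/27, 19/27) → index 5
j=6: u_6=19/24 ∈ [19/27, 8/9) → index 6
j=7: u_7=11/12 ∈ [8/9, 1) → index 7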